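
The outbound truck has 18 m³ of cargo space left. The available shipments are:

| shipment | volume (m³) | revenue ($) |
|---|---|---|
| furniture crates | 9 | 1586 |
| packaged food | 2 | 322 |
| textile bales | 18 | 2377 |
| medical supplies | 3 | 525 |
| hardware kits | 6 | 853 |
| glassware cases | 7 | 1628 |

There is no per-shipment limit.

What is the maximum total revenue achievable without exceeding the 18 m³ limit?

3900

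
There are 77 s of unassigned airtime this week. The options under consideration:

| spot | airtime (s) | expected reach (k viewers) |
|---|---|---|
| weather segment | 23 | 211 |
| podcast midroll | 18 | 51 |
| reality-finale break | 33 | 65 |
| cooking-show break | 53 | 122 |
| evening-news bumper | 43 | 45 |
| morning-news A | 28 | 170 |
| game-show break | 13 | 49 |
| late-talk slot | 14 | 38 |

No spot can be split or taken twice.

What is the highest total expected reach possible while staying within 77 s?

432

A density-first pass picks weather segment + morning-news A + game-show break — 430 at 64 s.
Replace game-show break with podcast midroll: the trade gains 2 net, giving 432 at 69 s.
No other feasible combination exceeds 432.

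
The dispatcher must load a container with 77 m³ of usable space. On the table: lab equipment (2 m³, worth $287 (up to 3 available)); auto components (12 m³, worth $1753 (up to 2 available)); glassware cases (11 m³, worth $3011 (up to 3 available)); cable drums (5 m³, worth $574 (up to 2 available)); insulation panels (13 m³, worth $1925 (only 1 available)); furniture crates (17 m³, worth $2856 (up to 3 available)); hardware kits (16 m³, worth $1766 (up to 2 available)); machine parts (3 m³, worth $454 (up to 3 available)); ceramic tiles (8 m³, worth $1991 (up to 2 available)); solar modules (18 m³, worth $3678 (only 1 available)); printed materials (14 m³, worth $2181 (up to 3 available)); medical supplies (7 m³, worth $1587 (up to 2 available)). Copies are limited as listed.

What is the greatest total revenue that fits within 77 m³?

Taking the top-ratio shipments first gives 3×glassware cases + 2×ceramic tiles + printed materials + 2×medical supplies for 18370 (77 m³).
Dropping printed materials and medical supplies frees 21 m³; slotting in machine parts + solar modules (21 m³) lifts the total to 18734 at 77 m³.
No other feasible combination exceeds 18734.

18734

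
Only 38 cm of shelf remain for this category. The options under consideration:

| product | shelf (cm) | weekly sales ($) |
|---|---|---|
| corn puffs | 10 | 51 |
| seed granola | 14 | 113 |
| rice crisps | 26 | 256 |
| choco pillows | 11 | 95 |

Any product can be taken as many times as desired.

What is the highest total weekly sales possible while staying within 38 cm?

351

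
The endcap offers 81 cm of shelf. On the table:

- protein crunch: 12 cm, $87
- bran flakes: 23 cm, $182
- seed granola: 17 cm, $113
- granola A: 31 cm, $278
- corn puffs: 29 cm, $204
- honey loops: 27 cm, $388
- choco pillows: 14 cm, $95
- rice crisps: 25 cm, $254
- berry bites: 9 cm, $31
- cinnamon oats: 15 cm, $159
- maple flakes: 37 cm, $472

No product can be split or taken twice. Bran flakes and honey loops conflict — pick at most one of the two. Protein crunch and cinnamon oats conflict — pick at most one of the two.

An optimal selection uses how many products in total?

3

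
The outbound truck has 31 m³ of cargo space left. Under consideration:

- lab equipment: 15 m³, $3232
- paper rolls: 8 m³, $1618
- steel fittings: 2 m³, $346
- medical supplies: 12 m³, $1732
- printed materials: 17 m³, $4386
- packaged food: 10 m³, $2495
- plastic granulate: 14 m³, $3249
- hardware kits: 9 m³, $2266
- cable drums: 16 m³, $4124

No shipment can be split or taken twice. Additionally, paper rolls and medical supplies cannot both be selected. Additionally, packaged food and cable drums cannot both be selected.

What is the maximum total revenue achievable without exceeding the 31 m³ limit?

A density-first pass picks steel fittings + printed materials + hardware kits — 6998 at 28 m³.
Replace steel fittings and hardware kits with plastic granulate: the trade gains 637 net, giving 7635 at 31 m³.
Nothing else feasible within 31 m³ beats 7635.

7635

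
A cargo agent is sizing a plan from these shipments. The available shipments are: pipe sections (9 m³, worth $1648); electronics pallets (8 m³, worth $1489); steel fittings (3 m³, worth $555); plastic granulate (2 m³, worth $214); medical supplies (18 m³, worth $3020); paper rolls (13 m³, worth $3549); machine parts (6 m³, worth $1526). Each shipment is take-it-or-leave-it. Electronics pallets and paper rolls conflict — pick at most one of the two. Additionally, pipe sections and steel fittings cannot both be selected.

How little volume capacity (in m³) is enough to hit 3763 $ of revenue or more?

Minimise m³ subject to total revenue ≥ 3763.
plastic granulate + paper rolls reaches 3763 using 15 m³.
No combination under 15 m³ hits 3763.

15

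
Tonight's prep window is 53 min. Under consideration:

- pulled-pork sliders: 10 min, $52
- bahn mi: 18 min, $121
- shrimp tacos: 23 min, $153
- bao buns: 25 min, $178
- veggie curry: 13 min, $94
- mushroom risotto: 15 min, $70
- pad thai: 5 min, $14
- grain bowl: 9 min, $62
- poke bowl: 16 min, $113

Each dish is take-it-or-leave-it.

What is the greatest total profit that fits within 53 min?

361

Greedy by ratio would take bao buns + veggie curry + pad thai + grain bowl: 52 min used, total 348.
Dropping veggie curry and pad thai frees 18 min; slotting in bahn mi (18 min) lifts the total to 361 at 52 min.
Runner-up shrimp tacos + veggie curry + poke bowl tops out at 360.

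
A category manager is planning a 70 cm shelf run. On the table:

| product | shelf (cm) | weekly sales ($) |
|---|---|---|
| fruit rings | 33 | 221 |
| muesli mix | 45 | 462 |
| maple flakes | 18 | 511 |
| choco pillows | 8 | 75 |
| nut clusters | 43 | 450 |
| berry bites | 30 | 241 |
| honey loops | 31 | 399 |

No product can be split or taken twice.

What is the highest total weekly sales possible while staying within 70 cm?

1036

By weekly sales per cm: maple flakes 28.39, honey loops 12.87, nut clusters 10.47, muesli mix 10.27 lead.
Greedy by ratio would take maple flakes + choco pillows + honey loops: 57 cm used, total 985.
The 31 cm tied up in honey loops is better spent on nut clusters — total rises to 1036 (69 cm).
Nothing else within 70 cm beats 1036.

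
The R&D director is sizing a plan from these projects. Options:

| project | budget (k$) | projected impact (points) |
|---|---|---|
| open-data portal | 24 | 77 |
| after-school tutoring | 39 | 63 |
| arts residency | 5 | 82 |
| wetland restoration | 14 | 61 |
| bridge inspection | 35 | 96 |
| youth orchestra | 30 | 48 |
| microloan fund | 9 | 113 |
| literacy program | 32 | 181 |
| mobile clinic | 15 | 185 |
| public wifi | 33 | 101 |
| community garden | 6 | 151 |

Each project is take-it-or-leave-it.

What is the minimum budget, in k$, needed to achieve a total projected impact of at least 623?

Need the lightest bundle worth ≥ 623.
microloan fund + literacy program + mobile clinic + community garden reaches 630 using 62 k$.
No combination under 62 k$ hits 623.

62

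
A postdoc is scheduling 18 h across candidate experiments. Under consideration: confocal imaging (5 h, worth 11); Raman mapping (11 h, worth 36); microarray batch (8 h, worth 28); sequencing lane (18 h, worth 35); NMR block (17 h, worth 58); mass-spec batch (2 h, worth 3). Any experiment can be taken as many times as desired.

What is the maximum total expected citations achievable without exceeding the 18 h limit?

Taking 2×microarray batch + mass-spec batch: 18 h used, 59 in expected citations.

59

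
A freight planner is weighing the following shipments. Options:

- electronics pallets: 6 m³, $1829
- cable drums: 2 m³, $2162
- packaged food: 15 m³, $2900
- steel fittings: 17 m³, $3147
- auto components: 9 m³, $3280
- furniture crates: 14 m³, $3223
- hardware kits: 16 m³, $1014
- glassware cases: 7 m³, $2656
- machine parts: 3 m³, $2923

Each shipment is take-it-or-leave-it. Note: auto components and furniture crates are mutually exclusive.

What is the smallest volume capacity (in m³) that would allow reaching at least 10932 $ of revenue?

21

Need the lightest bundle worth ≥ 10932.
cable drums + auto components + glassware cases + machine parts reaches 11021 using 21 m³.
Any bundle with less than 21 m³ falls short of 10932.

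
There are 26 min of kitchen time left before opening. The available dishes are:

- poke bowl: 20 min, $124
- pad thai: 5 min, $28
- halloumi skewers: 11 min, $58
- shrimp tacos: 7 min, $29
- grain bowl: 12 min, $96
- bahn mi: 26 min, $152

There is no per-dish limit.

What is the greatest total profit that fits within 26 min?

192

Density check — grain bowl 8.00, poke bowl 6.20, bahn mi 5.85, pad thai 5.60 are the best per min.
2×grain bowl uses 24 of the 26 min and totals 192.
The spare 2 min is too small for any remaining dish, and no exchange beats 192.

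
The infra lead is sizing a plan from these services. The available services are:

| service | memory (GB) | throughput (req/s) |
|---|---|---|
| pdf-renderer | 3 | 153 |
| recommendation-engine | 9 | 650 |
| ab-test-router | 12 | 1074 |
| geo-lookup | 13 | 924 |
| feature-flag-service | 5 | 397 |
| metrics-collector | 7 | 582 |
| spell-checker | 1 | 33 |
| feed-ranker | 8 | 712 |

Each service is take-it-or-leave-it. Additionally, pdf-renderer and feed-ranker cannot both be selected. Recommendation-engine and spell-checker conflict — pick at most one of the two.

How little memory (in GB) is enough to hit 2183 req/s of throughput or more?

25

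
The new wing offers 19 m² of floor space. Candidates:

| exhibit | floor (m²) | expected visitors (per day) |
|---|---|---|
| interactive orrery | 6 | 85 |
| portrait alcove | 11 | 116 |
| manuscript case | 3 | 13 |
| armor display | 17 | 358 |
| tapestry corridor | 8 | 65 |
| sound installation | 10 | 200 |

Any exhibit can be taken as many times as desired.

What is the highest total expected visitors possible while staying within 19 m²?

Armor display uses 17 of the 19 m² and totals 358.
No other feasible combination exceeds 358.

358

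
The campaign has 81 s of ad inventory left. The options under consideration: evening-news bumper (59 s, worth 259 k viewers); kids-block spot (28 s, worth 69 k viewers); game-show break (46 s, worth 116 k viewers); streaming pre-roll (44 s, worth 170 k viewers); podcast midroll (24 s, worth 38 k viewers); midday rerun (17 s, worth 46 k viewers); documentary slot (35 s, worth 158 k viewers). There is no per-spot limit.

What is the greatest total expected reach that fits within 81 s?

The ratio heuristic lands on 2×documentary slot (316) but leaves 11 s idle.
The 35 s tied up in documentary slot is better spent on streaming pre-roll — total rises to 328 (79 s).

328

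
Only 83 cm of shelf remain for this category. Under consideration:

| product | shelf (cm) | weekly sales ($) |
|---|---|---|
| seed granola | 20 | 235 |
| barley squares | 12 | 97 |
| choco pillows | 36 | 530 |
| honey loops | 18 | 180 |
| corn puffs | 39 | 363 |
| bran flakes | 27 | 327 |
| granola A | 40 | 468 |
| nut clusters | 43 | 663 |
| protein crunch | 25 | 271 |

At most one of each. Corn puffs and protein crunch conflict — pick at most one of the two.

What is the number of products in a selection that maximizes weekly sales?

2

Best achievable weekly sales is 1193.
choco pillows + nut clusters hits 1193 at 79 cm.
All optima have 2 products.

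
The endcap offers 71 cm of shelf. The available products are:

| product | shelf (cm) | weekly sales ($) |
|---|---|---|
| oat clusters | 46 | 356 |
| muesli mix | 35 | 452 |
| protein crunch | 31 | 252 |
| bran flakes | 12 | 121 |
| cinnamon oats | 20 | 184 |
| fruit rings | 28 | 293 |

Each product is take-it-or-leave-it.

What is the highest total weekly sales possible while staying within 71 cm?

757

Greedy by ratio would take muesli mix + fruit rings: 63 cm used, total 745.
The 28 cm tied up in fruit rings is better spent on bran flakes + cinnamon oats — total rises to 757 (67 cm).
That's the maximum — no swap from here does better than 757.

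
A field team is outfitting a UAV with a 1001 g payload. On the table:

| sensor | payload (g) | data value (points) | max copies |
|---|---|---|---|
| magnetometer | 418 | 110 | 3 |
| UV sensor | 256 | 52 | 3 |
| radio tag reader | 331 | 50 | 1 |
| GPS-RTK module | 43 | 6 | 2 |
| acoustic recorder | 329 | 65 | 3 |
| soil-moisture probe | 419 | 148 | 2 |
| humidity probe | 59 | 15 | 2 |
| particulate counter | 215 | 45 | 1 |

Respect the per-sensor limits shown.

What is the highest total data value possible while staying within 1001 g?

332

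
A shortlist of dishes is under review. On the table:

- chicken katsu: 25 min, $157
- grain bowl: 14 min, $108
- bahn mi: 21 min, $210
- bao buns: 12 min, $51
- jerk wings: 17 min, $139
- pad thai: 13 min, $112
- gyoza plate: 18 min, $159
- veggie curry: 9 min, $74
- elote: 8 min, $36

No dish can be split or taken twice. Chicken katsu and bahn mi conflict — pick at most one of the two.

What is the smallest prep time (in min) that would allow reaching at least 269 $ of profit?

30

Look for the lowest-prep combination reaching 269.
bahn mi + veggie curry: 284 profit at 30 min.
Any bundle with less than 30 min falls short of 269.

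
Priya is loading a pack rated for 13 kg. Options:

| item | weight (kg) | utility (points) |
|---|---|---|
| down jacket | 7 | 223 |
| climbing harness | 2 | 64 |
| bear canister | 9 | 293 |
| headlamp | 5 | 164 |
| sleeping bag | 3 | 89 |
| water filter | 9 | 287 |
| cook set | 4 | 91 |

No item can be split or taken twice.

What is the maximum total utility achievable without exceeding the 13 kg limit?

387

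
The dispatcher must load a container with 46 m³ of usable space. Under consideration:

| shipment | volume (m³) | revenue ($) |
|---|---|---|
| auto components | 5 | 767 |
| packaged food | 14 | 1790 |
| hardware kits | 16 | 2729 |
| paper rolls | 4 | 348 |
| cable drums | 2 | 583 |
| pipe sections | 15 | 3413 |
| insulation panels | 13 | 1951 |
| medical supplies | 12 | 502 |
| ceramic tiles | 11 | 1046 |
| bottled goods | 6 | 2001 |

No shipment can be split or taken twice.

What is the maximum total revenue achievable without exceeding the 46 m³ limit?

Taking auto components + hardware kits + cable drums + pipe sections + bottled goods: 44 m³ used, 9493 in revenue.
No other feasible combination exceeds 9493.

9493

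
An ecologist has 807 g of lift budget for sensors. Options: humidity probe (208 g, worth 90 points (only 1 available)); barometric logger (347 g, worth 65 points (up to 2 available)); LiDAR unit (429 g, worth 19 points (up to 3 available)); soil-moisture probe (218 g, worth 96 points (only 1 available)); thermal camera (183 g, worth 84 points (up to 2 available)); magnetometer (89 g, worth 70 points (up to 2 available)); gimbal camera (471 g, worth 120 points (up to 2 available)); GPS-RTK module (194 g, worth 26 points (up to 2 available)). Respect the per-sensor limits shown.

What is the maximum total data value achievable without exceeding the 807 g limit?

A density-first pass picks soil-moisture probe + 2×thermal camera + 2×magnetometer — 404 at 762 g.
Dropping thermal camera frees 183 g; slotting in humidity probe (208 g) lifts the total to 410 at 787 g.
No other feasible combination exceeds 410.

410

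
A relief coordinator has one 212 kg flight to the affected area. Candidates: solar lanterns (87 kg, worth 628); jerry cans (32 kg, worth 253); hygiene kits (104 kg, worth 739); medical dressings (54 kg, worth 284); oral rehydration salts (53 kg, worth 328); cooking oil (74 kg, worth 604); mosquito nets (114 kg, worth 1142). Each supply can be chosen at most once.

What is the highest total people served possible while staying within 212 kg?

Greedy by ratio would take cooking oil + mosquito nets: 188 kg used, total 1746.
The 74 kg tied up in cooking oil is better spent on solar lanterns — total rises to 1770 (201 kg).
Every other selection either busts 212 kg or fails to beat 1770.

1770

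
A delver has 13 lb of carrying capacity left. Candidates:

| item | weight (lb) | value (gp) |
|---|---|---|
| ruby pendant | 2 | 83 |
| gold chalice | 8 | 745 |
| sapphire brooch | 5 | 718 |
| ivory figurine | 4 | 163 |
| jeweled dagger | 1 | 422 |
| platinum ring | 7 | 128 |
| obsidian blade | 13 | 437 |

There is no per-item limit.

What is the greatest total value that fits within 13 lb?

Density check — jeweled dagger 422.00, sapphire brooch 143.60, gold chalice 93.12, ruby pendant 41.50 are the best per lb.
The ratio ordering already packs tightly: 13×jeweled dagger, 13 lb, 5486.
Nothing else within 13 lb beats 5486.

5486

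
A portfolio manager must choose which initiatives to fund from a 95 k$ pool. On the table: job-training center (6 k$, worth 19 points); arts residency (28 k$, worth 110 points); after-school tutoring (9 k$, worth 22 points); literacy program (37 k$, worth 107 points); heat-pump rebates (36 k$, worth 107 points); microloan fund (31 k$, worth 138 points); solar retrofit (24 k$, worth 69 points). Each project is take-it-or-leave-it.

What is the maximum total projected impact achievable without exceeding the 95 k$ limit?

Density check — microloan fund 4.45, arts residency 3.93, job-training center 3.17 are the best per k$.
A density-first pass picks job-training center + arts residency + microloan fund + solar retrofit — 336 at 89 k$.
Dropping job-training center and solar retrofit frees 30 k$; slotting in heat-pump rebates (36 k$) lifts the total to 355 at 95 k$.

355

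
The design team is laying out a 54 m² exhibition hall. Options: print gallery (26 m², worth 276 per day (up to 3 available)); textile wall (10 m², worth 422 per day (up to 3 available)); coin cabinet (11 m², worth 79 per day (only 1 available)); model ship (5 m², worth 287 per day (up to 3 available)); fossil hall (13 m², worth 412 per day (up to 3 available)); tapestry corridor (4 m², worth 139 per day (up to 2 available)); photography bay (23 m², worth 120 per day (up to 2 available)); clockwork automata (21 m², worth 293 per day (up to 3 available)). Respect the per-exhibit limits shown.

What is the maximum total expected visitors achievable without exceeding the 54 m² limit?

2405

Taking 3×textile wall + 3×model ship + 2×tapestry corridor: 53 m² used, 2405 in expected visitors.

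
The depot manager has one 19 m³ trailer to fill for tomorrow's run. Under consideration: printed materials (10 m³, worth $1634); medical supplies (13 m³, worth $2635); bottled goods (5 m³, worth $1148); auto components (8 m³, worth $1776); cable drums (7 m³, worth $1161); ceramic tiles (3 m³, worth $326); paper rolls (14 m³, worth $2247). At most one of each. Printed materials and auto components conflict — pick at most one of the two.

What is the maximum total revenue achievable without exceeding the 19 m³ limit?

The ratio heuristic lands on bottled goods + auto components + ceramic tiles (3250) but leaves 3 m³ idle.
Replace auto components and ceramic tiles with medical supplies: the trade gains 533 net, giving 3783 at 18 m³.

3783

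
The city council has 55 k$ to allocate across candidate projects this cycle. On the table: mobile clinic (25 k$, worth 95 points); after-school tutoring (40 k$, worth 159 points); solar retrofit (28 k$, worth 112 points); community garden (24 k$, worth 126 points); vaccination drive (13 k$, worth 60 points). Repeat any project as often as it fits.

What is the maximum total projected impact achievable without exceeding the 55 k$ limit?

252

Taking 2×community garden: 48 k$ used, 252 in projected impact.
Nothing else within 55 k$ beats 252.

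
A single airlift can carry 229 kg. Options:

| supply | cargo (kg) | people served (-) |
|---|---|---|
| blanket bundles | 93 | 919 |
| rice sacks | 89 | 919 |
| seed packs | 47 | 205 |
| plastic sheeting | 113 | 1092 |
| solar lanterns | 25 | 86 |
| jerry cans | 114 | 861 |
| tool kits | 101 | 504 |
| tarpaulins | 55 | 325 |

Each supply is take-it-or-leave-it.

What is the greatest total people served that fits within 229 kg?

2097

By people served per kg: rice sacks 10.33, blanket bundles 9.88, plastic sheeting 9.66, jerry cans 7.55 lead.
Greedy by ratio would take blanket bundles + rice sacks + seed packs: 229 kg used, total 2043.
Dropping blanket bundles and seed packs frees 140 kg; slotting in plastic sheeting + solar lanterns (138 kg) lifts the total to 2097 at 227 kg.
Next best is blanket bundles + rice sacks + seed packs at 2043 (229 kg) — short by 54.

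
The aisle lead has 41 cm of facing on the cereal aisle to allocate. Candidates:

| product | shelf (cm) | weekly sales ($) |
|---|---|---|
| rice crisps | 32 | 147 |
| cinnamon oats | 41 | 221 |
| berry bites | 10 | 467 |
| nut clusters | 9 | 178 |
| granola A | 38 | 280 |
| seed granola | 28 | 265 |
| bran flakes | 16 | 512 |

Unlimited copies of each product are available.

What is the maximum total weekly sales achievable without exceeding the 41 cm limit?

4×berry bites uses 40 of the 41 cm and totals 1868.
No other feasible combination exceeds 1868.

1868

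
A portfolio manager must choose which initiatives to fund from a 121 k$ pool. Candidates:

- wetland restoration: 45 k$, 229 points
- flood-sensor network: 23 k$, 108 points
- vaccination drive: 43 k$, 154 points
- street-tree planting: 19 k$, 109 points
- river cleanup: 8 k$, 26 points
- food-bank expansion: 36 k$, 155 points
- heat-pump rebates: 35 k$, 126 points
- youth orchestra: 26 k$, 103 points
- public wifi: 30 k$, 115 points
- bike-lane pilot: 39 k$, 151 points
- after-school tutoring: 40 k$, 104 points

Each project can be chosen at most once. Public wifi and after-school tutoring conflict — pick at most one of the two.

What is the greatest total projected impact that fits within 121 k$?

575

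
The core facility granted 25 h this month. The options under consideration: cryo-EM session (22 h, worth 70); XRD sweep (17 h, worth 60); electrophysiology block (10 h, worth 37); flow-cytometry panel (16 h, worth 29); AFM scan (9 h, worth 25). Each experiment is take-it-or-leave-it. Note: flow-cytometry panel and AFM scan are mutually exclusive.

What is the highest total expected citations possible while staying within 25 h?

70

The ratio heuristic lands on electrophysiology block + AFM scan (62) but leaves 6 h idle.
The 19 h tied up in electrophysiology block and AFM scan is better spent on cryo-EM session — total rises to 70 (22 h).
The closest alternative, electrophysiology block + AFM scan, reaches only 62.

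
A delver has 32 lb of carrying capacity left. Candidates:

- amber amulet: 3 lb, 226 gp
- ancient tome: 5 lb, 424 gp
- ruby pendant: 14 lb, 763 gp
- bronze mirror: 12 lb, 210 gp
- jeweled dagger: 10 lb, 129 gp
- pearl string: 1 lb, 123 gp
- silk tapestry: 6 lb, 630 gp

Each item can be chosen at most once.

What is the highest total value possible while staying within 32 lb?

Taking amber amulet + ancient tome + ruby pendant + pearl string + silk tapestry: 29 lb used, 2166 in value.
Runner-up amber amulet + ancient tome + ruby pendant + silk tapestry tops out at 2043.

2166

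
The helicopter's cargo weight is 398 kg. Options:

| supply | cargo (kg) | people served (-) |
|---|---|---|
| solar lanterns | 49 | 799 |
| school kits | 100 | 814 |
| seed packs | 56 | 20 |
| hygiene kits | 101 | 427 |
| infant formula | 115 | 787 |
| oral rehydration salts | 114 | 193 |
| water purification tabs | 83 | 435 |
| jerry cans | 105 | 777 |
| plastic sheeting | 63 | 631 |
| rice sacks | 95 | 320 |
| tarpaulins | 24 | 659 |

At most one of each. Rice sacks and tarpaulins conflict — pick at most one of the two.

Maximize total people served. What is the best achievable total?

3836

Ranking by ratio (people served/kg): tarpaulins 27.46, solar lanterns 16.31, plastic sheeting 10.02.
Taking the top-ratio supplies first gives solar lanterns + school kits + seed packs + jerry cans + plastic sheeting + tarpaulins for 3700 (397 kg).
Dropping seed packs and plastic sheeting frees 119 kg; slotting in infant formula (115 kg) lifts the total to 3836 at 393 kg.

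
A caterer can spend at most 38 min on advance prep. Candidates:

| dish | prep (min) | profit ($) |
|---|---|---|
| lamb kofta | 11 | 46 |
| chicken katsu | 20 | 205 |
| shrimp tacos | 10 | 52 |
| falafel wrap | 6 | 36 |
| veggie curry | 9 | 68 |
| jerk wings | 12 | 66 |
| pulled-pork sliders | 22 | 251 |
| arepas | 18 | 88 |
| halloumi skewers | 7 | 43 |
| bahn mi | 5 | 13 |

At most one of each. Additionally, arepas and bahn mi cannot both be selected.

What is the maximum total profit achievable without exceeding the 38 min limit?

362

Density check — pulled-pork sliders 11.41, chicken katsu 10.25, veggie curry 7.56, halloumi skewers 6.14 are the best per min.
The ratio ordering already packs tightly: veggie curry + pulled-pork sliders + halloumi skewers, 38 min, 362.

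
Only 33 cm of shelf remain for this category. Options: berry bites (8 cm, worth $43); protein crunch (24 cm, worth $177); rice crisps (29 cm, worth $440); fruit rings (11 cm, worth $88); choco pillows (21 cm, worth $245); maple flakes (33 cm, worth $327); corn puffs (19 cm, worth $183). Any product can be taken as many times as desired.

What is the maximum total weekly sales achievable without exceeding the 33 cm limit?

440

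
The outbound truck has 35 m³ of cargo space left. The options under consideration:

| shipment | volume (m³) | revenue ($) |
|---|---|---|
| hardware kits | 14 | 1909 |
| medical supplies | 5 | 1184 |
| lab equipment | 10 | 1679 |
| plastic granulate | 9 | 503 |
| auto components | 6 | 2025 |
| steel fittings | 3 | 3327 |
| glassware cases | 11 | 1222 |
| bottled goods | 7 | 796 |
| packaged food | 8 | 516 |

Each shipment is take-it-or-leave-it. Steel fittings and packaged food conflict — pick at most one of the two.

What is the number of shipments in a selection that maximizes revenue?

5

The maximum revenue within 35 m³ is 9437.
One optimal bundle: medical supplies + lab equipment + auto components + steel fittings + glassware cases (35 m³).
Any selection reaching 9437 contains exactly 5 shipments.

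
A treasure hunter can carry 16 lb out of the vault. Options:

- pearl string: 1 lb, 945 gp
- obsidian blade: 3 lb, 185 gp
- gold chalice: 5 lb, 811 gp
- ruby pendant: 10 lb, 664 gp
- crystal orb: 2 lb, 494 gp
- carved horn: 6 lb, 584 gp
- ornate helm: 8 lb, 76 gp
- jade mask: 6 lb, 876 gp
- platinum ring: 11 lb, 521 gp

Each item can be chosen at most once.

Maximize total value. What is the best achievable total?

3126

Taking pearl string + gold chalice + crystal orb + jade mask: 14 lb used, 3126 in value.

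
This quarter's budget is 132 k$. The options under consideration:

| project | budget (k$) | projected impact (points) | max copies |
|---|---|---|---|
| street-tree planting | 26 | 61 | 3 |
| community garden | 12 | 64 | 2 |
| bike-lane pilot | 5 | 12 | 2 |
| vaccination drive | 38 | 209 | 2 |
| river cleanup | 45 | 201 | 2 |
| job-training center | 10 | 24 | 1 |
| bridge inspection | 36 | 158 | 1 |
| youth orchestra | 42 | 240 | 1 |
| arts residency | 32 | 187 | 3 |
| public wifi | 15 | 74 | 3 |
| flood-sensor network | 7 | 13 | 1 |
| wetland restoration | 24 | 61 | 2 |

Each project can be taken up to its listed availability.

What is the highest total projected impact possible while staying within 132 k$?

742

Taking the top-ratio projects first gives 2×community garden + 2×bike-lane pilot + 3×arts residency for 713 (130 k$).
The 42 k$ tied up in 2×bike-lane pilot and arts residency is better spent on youth orchestra — total rises to 742 (130 k$).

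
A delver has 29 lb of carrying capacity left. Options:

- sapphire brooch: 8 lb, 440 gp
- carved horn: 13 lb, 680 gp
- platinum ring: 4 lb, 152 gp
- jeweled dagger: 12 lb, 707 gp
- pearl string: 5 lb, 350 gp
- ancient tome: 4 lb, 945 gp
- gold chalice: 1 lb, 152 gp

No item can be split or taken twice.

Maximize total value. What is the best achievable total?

2442

Ranking by ratio (value/lb): ancient tome 236.25, gold chalice 152.00, pearl string 70.00.
Filling by ratio: platinum ring + jeweled dagger + pearl string + ancient tome + gold chalice for 2306, with 3 lb left unused.
Dropping platinum ring and gold chalice frees 5 lb; slotting in sapphire brooch (8 lb) lifts the total to 2442 at 29 lb.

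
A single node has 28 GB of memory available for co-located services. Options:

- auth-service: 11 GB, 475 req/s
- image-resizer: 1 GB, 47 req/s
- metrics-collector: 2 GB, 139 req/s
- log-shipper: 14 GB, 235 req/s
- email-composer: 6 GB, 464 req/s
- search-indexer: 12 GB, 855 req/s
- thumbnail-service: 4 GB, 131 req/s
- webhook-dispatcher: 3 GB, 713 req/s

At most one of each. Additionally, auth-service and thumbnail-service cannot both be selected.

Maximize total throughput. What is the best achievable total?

Image-resizer + metrics-collector + email-composer + search-indexer + thumbnail-service + webhook-dispatcher uses 28 of the 28 GB and totals 2349.
Every other selection either busts 28 GB or breaks a pairing rule or fails to beat 2349.

2349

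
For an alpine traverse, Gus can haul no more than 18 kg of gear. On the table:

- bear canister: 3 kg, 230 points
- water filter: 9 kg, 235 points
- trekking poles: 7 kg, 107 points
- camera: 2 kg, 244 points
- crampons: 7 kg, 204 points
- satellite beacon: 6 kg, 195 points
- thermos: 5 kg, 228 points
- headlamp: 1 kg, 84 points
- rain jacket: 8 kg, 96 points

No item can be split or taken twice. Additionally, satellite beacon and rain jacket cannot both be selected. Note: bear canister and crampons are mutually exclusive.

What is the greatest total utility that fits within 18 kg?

981

The ratio ordering already packs tightly: bear canister + camera + satellite beacon + thermos + headlamp, 17 kg, 981.
That's the maximum — no feasible swap from here does better than 981.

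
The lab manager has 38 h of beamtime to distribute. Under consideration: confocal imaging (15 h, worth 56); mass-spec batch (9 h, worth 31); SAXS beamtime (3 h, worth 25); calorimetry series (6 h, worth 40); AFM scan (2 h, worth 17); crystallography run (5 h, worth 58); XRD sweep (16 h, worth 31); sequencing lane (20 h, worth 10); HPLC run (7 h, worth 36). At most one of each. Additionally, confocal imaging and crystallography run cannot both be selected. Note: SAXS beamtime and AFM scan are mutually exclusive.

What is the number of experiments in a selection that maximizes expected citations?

Optimal total is 190.
mass-spec batch + SAXS beamtime + calorimetry series + crystallography run + HPLC run hits 190 at 30 h.
Any selection reaching 190 contains exactly 5 experiments.

5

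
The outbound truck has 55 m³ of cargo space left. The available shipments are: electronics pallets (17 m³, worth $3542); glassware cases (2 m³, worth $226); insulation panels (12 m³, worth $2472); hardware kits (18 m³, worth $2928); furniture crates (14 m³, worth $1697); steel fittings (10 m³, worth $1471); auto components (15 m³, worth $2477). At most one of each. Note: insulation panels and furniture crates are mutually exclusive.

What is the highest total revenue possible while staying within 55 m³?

9962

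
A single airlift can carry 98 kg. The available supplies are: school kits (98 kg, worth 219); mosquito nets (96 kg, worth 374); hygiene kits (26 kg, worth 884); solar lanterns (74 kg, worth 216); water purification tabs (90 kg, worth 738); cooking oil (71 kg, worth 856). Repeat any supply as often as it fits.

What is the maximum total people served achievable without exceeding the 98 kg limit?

2652

The ratio ordering already packs tightly: 3×hygiene kits, 78 kg, 2652.
No other feasible combination exceeds 2652.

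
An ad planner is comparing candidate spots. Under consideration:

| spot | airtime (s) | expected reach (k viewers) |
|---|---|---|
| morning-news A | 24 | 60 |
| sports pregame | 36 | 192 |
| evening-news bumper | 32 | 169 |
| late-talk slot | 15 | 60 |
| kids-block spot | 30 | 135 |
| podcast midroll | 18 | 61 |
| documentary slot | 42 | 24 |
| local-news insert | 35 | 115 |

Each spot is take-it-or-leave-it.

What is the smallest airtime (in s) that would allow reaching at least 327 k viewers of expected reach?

66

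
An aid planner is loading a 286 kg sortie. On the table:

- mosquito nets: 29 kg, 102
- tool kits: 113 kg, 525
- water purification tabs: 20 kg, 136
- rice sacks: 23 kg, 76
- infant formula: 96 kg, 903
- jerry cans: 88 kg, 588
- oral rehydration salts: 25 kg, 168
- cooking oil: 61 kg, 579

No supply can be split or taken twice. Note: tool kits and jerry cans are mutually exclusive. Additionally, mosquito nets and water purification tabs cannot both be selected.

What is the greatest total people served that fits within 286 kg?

Taking infant formula + jerry cans + oral rehydration salts + cooking oil: 270 kg used, 2238 in people served.
No other feasible combination exceeds 2238.

2238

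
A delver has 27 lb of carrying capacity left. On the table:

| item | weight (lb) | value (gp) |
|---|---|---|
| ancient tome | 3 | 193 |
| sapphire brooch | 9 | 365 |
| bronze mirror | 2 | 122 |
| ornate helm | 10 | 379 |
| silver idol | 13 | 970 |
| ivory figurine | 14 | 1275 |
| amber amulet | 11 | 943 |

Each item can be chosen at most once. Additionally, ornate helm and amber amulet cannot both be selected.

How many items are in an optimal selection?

Optimal total is 2340.
One optimal bundle: bronze mirror + ivory figurine + amber amulet (27 lb).
All optima have 3 items.

3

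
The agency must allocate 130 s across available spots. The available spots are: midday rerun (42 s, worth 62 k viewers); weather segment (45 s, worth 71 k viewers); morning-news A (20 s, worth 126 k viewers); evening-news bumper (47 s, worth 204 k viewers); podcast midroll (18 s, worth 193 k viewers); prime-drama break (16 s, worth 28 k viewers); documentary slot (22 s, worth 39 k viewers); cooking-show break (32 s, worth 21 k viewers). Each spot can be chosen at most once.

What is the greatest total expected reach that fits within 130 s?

594

By expected reach per s: podcast midroll 10.72, morning-news A 6.30, evening-news bumper 4.34 lead.
Filling by ratio: morning-news A + evening-news bumper + podcast midroll + prime-drama break + documentary slot for 590, with 7 s left unused.
Dropping prime-drama break and documentary slot frees 38 s; slotting in weather segment (45 s) lifts the total to 594 at 130 s.
The closest alternative, morning-news A + evening-news bumper + podcast midroll + prime-drama break + documentary slot, reaches only 590.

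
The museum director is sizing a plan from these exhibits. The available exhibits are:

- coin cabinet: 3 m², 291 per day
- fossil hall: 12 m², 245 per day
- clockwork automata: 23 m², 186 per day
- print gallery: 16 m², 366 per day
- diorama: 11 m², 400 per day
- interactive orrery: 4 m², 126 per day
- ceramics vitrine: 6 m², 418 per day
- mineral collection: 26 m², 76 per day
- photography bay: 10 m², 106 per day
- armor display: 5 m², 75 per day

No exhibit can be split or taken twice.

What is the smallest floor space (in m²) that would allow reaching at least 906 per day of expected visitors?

Minimise m² subject to total expected visitors ≥ 906.
coin cabinet + interactive orrery + ceramics vitrine + armor display: 910 expected visitors at 18 m².
Below 18 m² the best achievable stays under 906.

18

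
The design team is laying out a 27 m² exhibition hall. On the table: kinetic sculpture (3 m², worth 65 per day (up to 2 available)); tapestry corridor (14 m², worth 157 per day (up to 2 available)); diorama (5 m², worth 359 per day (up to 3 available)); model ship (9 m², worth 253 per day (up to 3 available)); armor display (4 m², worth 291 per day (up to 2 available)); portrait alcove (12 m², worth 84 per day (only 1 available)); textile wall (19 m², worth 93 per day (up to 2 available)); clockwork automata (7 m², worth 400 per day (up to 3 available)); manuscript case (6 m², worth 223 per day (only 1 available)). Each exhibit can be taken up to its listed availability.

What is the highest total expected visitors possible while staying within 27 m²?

Greedy by ratio would take kinetic sculpture + 3×diorama + 2×armor display: 26 m² used, total 1724.
The 7 m² tied up in kinetic sculpture and armor display is better spent on clockwork automata — total rises to 1768 (26 m²).
No other feasible combination exceeds 1768.

1768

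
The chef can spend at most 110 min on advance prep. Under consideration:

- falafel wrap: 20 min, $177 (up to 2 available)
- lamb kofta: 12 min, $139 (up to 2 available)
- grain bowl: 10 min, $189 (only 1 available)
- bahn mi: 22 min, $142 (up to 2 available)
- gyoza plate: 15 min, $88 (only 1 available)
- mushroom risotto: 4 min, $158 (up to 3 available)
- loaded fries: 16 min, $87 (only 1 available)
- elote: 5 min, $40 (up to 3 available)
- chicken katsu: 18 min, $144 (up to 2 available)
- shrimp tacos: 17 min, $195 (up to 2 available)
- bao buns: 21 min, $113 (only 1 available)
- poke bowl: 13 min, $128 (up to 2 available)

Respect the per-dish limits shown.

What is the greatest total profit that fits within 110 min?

1588

Filling by ratio: 2×lamb kofta + grain bowl + 3×mushroom risotto + 2×shrimp tacos + 2×poke bowl for 1587, with 4 min left unused.
The 26 min tied up in 2×poke bowl is better spent on falafel wrap + 2×elote — total rises to 1588 (110 min).
Nothing else within 110 min beats 1588.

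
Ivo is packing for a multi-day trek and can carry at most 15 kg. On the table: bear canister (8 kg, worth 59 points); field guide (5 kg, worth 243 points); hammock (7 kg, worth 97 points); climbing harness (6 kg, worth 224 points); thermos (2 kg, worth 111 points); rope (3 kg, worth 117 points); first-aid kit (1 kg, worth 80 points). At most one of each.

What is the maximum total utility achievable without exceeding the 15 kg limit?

664

By utility per kg: first-aid kit 80.00, thermos 55.50, field guide 48.60 lead.
The ratio heuristic lands on field guide + thermos + rope + first-aid kit (551) but leaves 4 kg idle.
Dropping thermos frees 2 kg; slotting in climbing harness (6 kg) lifts the total to 664 at 15 kg.
An exhaustive check of the 128 subsets confirms 664.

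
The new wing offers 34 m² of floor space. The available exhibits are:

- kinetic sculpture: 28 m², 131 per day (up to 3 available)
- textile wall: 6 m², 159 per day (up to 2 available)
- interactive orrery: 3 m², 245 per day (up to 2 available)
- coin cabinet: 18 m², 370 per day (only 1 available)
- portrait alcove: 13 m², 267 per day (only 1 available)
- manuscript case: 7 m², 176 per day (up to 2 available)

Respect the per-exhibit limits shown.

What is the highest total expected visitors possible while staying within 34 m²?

The ratio ordering already packs tightly: 2×textile wall + 2×interactive orrery + 2×manuscript case, 32 m², 1160.
That's the maximum — no swap from here does better than 1160.

1160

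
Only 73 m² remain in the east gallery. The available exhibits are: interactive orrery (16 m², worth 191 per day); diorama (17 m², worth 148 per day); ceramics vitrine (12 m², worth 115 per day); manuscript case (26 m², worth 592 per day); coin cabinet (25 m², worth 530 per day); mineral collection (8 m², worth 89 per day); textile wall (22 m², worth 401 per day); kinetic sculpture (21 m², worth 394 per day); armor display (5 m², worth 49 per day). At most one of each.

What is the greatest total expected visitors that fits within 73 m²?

1523

Greedy by ratio would take manuscript case + coin cabinet + kinetic sculpture: 72 m² used, total 1516.
The 21 m² tied up in kinetic sculpture is better spent on textile wall — total rises to 1523 (73 m²).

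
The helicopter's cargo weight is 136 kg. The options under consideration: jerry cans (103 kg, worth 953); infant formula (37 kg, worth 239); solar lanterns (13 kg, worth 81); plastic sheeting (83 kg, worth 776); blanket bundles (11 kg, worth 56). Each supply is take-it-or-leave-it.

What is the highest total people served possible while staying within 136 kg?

1096

Ranking by ratio (people served/kg): plastic sheeting 9.35, jerry cans 9.25, infant formula 6.46, solar lanterns 6.23.
The ratio ordering already packs tightly: infant formula + solar lanterns + plastic sheeting, 133 kg, 1096.
Nothing else within 136 kg beats 1096.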